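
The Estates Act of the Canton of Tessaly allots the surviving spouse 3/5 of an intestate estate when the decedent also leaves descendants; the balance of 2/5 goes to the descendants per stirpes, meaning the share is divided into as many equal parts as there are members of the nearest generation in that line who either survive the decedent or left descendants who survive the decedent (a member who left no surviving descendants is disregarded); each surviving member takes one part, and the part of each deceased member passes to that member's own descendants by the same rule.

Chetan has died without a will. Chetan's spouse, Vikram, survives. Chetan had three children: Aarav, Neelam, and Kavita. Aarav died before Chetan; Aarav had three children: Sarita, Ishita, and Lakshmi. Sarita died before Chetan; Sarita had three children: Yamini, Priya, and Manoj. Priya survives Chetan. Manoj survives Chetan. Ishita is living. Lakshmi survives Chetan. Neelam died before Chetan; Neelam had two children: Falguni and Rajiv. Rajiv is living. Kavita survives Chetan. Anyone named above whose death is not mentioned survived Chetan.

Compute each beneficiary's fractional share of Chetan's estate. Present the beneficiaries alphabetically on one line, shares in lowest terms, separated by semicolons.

Falguni 1/15; Ishita 2/45; Kavita 2/15; Lakshmi 2/45; Manoj 2/135; Priya 2/135; Rajiv 1/15; Vikram 3/5; Yamini 2/135

Vikram, as surviving spouse, takes 3/5.
The remaining 2/5 passes to Chetan's descendants per stirpes.
The 2/5 is divided into 3 equal shares of 2/15 among Aarav, Neelam, Kavita.
Aarav predeceased; the 2/15 allotted to Aarav's branch passes to Aarav's issue by representation.
The 2/15 is divided into 3 equal shares of 2/45 among Sarita, Ishita, Lakshmi.
Sarita predeceased; the 2/45 allotted to Sarita's branch passes to Sarita's issue by representation.
The 2/45 is divided into 3 equal shares of 2/135 among Yamini, Priya, Manoj.
Yamini is living and takes 2/135.
Priya is living and takes 2/135.
Manoj is living and takes 2/135.
Ishita is living and takes 2/45.
Lakshmi is living and takes 2/45.
Neelam predeceased; the 2/15 allotted to Neelam's branch passes to Neelam's issue by representation.
The 2/15 is divided into 2 equal shares of 1/15 among Falguni, Rajiv.
Falguni is living and takes 1/15.
Rajiv is living and takes 1/15.
Kavita is living and takes 2/15.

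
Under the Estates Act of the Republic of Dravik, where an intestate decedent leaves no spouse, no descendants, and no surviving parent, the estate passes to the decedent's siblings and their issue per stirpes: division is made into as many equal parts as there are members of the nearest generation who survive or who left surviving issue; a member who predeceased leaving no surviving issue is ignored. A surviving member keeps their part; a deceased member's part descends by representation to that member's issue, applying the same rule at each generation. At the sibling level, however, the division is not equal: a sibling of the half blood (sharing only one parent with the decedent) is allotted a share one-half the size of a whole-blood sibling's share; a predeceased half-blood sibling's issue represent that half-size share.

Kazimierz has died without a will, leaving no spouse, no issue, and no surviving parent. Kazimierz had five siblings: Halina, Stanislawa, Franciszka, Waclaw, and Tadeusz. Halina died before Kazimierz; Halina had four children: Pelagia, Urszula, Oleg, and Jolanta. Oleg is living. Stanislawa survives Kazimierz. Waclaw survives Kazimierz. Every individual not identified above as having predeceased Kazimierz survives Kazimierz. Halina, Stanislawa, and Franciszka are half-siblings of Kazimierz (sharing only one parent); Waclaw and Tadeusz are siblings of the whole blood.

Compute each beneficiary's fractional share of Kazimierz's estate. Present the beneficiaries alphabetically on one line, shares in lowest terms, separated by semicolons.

Franciszka 1/7; Jolanta 1/28; Oleg 1/28; Pelagia 1/28; Stanislawa 1/7; Tadeusz 2/7; Urszula 1/28; Waclaw 2/7

No spouse, descendants, or parent survives, so the estate passes to Kazimierz's siblings per stirpes.
Half-blood siblings count for one-half the weight of whole-blood siblings at the initial division.
Dividing 1 in proportion to weights (total weight 7/2): Halina (weight 1/2) → 1/7; Stanislawa (weight 1/2) → 1/7; Franciszka (weight 1/2) → 1/7; Waclaw (weight 1) → 2/7; Tadeusz (weight 1) → 2/7.
Halina predeceased; the 1/7 allotted to Halina's branch passes to Halina's issue by representation.
The 1/7 is divided into 4 equal shares of 1/28 among Pelagia, Urszula, Oleg, Jolanta.
Pelagia is living and takes 1/28.
Urszula is living and takes 1/28.
Oleg is living and takes 1/28.
Jolanta is living and takes 1/28.
Stanislawa is living and takes 1/7.
Franciszka is living and takes 1/7.
Waclaw is living and takes 2/7.
Tadeusz is living and takes 2/7.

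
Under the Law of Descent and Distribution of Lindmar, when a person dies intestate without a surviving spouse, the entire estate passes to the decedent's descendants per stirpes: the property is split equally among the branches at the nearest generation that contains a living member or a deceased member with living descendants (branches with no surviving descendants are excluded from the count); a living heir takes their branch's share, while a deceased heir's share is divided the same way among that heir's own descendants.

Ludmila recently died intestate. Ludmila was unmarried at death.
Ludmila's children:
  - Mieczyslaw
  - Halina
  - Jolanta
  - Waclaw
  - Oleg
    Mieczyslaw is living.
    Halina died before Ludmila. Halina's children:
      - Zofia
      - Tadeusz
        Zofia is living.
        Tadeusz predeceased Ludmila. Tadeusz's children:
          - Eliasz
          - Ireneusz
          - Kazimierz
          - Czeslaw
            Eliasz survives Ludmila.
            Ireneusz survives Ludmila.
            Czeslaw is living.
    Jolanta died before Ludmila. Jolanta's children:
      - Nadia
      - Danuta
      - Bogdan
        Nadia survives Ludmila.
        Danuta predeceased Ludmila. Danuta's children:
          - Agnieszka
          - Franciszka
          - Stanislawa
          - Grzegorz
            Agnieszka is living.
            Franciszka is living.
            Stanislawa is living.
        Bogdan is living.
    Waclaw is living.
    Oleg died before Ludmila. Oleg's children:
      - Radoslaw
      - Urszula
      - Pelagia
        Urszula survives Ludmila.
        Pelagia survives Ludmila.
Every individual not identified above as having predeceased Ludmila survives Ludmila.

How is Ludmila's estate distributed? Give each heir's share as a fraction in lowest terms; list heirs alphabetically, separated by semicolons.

Agnieszka 1/60; Bogdan 1/15; Czeslaw 1/40; Eliasz 1/40; Franciszka 1/60; Grzegorz 1/60; Ireneusz 1/40; Kazimierz 1/40; Mieczyslaw 1/5; Nadia 1/15; Pelagia 1/15; Radoslaw 1/15; Stanislawa 1/60; Urszula 1/15; Waclaw 1/5; Zofia 1/10

There is no surviving spouse, so the entire estate passes to Ludmila's descendants per stirpes.
The estate is divided into 5 equal shares of 1/5 among Mieczyslaw, Halina, Jolanta, Waclaw, Oleg.
Mieczyslaw is living and takes 1/5.
Halina predeceased; the 1/5 allotted to Halina's branch passes to Halina's issue by representation.
The 1/5 is divided into 2 equal shares of 1/10 among Zofia, Tadeusz.
Zofia is living and takes 1/10.
Tadeusz predeceased; the 1/10 allotted to Tadeusz's branch passes to Tadeusz's issue by representation.
The 1/10 is divided into 4 equal shares of 1/40 among Eliasz, Ireneusz, Kazimierz, Czeslaw.
Eliasz is living and takes 1/40.
Ireneusz is living and takes 1/40.
Kazimierz is living and takes 1/40.
Czeslaw is living and takes 1/40.
Jolanta predeceased; the 1/5 allotted to Jolanta's branch passes to Jolanta's issue by representation.
The 1/5 is divided into 3 equal shares of 1/15 among Nadia, Danuta, Bogdan.
Nadia is living and takes 1/15.
Danuta predeceased; the 1/15 allotted to Danuta's branch passes to Danuta's issue by representation.
The 1/15 is divided into 4 equal shares of 1/60 among Agnieszka, Franciszka, Stanislawa, Grzegorz.
Agnieszka is living and takes 1/60.
Franciszka is living and takes 1/60.
Stanislawa is living and takes 1/60.
Grzegorz is living and takes 1/60.
Bogdan is living and takes 1/15.
Waclaw is living and takes 1/5.
Oleg predeceased; the 1/5 allotted to Oleg's branch passes to Oleg's issue by representation.
The 1/5 is divided into 3 equal shares of 1/15 among Radoslaw, Urszula, Pelagia.
Radoslaw is living and takes 1/15.
Urszula is living and takes 1/15.
Pelagia is living and takes 1/15.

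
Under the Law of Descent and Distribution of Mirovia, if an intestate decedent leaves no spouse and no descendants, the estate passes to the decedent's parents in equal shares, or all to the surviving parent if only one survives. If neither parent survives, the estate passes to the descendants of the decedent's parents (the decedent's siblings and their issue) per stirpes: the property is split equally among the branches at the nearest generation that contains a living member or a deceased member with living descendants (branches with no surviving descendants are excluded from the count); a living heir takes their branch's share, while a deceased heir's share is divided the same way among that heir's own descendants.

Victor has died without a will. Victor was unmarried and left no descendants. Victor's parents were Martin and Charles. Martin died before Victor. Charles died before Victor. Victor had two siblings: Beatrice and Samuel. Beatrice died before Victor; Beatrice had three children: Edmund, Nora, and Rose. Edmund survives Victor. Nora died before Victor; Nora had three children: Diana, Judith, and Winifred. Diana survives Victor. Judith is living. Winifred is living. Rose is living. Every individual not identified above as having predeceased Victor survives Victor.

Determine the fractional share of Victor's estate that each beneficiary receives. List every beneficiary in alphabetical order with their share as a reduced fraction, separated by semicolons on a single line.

Diana 1/18; Edmund 1/6; Judith 1/18; Rose 1/6; Samuel 1/2; Winifred 1/18

Neither parent survives and there are no descendants, so the estate passes to Victor's siblings and their issue per stirpes.
The estate is divided into 2 equal shares of 1/2 among Beatrice, Samuel.
Beatrice predeceased; the 1/2 allotted to Beatrice's branch passes to Beatrice's issue by representation.
The 1/2 is divided into 3 equal shares of 1/6 among Edmund, Nora, Rose.
Edmund is living and takes 1/6.
Nora predeceased; the 1/6 allotted to Nora's branch passes to Nora's issue by representation.
The 1/6 is divided into 3 equal shares of 1/18 among Diana, Judith, Winifred.
Diana is living and takes 1/18.
Judith is living and takes 1/18.
Winifred is living and takes 1/18.
Rose is living and takes 1/6.
Samuel is living and takes 1/2.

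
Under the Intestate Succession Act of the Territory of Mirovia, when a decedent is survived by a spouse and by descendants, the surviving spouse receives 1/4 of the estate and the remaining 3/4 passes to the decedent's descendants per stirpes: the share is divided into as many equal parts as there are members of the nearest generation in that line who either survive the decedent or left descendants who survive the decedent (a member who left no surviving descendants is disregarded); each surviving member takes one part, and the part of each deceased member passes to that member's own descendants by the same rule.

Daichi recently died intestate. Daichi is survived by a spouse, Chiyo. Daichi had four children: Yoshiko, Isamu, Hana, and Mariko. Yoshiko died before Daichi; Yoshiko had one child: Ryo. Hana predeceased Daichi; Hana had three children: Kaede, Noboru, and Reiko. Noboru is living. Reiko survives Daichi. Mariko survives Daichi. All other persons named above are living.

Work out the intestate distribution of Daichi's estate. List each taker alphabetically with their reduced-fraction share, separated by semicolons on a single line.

Chiyo, as surviving spouse, takes 1/4.
The remaining 3/4 passes to Daichi's descendants per stirpes.
The 3/4 is divided into 4 equal shares of 3/16 among Yoshiko, Isamu, Hana, Mariko.
Yoshiko predeceased; the 3/16 allotted to Yoshiko's branch passes to Yoshiko's issue by representation.
Ryo is the sole taker at this level and receives the full 3/16.
Isamu is living and takes 3/16.
Hana predeceased; the 3/16 allotted to Hana's branch passes to Hana's issue by representation.
The 3/16 is divided into 3 equal shares of 1/16 among Kaede, Noboru, Reiko.
Kaede is living and takes 1/16.
Noboru is living and takes 1/16.
Reiko is living and takes 1/16.
Mariko is living and takes 3/16.

Chiyo 1/4; Isamu 3/16; Kaede 1/16; Mariko 3/16; Noboru 1/16; Reiko 1/16; Ryo 3/16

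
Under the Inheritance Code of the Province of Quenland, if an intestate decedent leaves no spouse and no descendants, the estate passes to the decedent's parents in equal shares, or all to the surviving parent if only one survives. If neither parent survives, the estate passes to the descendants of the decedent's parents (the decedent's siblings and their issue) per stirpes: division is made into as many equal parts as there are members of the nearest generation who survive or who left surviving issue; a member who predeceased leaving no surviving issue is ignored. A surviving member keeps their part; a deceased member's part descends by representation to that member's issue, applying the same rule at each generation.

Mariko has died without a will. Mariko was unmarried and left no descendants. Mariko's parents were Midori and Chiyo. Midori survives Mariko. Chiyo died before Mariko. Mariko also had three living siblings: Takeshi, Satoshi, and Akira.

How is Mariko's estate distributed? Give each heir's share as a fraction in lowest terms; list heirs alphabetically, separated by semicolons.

Midori 1

Only one parent, Midori, survives, so Midori takes the entire estate. The siblings take nothing because a surviving parent has priority.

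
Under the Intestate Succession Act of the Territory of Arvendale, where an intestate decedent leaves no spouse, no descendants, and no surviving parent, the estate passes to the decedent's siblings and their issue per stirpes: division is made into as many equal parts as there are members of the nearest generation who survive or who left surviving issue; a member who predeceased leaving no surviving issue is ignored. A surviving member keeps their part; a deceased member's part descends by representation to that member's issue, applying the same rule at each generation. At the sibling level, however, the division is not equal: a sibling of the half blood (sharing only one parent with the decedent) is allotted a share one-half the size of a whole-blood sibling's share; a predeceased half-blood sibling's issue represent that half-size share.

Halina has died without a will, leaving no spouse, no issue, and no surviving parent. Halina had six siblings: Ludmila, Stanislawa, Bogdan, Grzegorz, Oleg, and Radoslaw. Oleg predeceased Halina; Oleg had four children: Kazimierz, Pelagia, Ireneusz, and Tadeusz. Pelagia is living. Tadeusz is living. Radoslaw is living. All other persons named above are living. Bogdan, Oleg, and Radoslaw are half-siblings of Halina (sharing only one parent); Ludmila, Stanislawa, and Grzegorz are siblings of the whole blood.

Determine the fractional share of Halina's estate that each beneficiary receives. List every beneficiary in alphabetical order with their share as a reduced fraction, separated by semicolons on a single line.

No spouse, descendants, or parent survives, so the estate passes to Halina's siblings per stirpes.
Half-blood siblings count for one-half the weight of whole-blood siblings at the initial division.
Dividing 1 in proportion to weights (total weight 9/2): Ludmila (weight 1) → 2/9; Stanislawa (weight 1) → 2/9; Bogdan (weight 1/2) → 1/9; Grzegorz (weight 1) → 2/9; Oleg (weight 1/2) → 1/9; Radoslaw (weight 1/2) → 1/9.
Ludmila is living and takes 2/9.
Stanislawa is living and takes 2/9.
Bogdan is living and takes 1/9.
Grzegorz is living and takes 2/9.
Oleg predeceased; the 1/9 allotted to Oleg's branch passes to Oleg's issue by representation.
The 1/9 is divided into 4 equal shares of 1/36 among Kazimierz, Pelagia, Ireneusz, Tadeusz.
Kazimierz is living and takes 1/36.
Pelagia is living and takes 1/36.
Ireneusz is living and takes 1/36.
Tadeusz is living and takes 1/36.
Radoslaw is living and takes 1/9.

Bogdan 1/9; Grzegorz 2/9; Ireneusz 1/36; Kazimierz 1/36; Ludmila 2/9; Pelagia 1/36; Radoslaw 1/9; Stanislawa 2/9; Tadeusz 1/36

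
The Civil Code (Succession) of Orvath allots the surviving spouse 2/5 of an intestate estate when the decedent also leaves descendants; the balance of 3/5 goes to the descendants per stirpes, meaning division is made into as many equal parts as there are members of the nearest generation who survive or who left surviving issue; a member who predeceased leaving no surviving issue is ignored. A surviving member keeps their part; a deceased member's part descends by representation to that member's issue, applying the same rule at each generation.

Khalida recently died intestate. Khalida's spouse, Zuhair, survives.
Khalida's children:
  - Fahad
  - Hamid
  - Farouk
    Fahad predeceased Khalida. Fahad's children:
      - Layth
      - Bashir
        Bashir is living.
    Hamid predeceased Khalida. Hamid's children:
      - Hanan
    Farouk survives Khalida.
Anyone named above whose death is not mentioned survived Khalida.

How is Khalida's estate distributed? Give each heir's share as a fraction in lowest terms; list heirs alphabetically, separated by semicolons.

Bashir 1/10; Farouk 1/5; Hanan 1/5; Layth 1/10; Zuhair 2/5

Zuhair, as surviving spouse, takes 2/5.
The remaining 3/5 passes to Khalida's descendants per stirpes.
The 3/5 is divided into 3 equal shares of 1/5 among Fahad, Hamid, Farouk.
Fahad predeceased; the 1/5 allotted to Fahad's branch passes to Fahad's issue by representation.
The 1/5 is divided into 2 equal shares of 1/10 among Layth, Bashir.
Layth is living and takes 1/10.
Bashir is living and takes 1/10.
Hamid predeceased; the 1/5 allotted to Hamid's branch passes to Hamid's issue by representation.
Hanan is the sole taker at this level and receives the full 1/5.
Farouk is living and takes 1/5.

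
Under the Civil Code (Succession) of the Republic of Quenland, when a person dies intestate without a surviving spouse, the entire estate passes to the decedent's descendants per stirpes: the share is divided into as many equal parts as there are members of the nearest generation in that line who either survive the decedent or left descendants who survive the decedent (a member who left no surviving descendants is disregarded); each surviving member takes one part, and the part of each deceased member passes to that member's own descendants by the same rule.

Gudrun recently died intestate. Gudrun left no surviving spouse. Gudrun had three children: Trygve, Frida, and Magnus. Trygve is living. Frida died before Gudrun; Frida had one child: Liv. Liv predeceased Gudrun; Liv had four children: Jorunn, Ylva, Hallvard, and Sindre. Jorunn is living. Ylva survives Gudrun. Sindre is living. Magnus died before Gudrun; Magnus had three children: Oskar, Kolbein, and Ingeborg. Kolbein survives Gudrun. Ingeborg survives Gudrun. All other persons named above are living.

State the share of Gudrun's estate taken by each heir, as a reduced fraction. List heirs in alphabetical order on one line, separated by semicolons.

There is no surviving spouse, so the entire estate passes to Gudrun's descendants per stirpes.
The estate is divided into 3 equal shares of 1/3 among Trygve, Frida, Magnus.
Trygve is living and takes 1/3.
Frida predeceased; the 1/3 allotted to Frida's branch passes to Frida's issue by representation.
Liv's line is the sole branch at this level, so the full 1/3 passes to Liv's issue by representation.
The 1/3 is divided into 4 equal shares of 1/12 among Jorunn, Ylva, Hallvard, Sindre.
Jorunn is living and takes 1/12.
Ylva is living and takes 1/12.
Hallvard is living and takes 1/12.
Sindre is living and takes 1/12.
Magnus predeceased; the 1/3 allotted to Magnus's branch passes to Magnus's issue by representation.
The 1/3 is divided into 3 equal shares of 1/9 among Oskar, Kolbein, Ingeborg.
Oskar is living and takes 1/9.
Kolbein is living and takes 1/9.
Ingeborg is living and takes 1/9.

Hallvard 1/12; Ingeborg 1/9; Jorunn 1/12; Kolbein 1/9; Oskar 1/9; Sindre 1/12; Trygve 1/3; Ylva 1/12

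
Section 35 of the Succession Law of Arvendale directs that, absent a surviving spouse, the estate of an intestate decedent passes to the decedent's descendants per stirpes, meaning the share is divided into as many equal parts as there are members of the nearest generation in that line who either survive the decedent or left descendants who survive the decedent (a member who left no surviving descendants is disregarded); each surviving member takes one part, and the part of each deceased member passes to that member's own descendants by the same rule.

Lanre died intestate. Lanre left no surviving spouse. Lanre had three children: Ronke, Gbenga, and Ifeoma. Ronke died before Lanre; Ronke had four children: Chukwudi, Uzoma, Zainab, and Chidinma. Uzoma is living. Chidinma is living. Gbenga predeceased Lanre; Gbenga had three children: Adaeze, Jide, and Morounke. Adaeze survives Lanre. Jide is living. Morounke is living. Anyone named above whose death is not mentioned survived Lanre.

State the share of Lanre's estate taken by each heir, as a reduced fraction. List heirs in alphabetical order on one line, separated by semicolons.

Adaeze 1/9; Chidinma 1/12; Chukwudi 1/12; Ifeoma 1/3; Jide 1/9; Morounke 1/9; Uzoma 1/12; Zainab 1/12

There is no surviving spouse, so the entire estate passes to Lanre's descendants per stirpes.
The estate is divided into 3 equal shares of 1/3 among Ronke, Gbenga, Ifeoma.
Ronke predeceased; the 1/3 allotted to Ronke's branch passes to Ronke's issue by representation.
The 1/3 is divided into 4 equal shares of 1/12 among Chukwudi, Uzoma, Zainab, Chidinma.
Chukwudi is living and takes 1/12.
Uzoma is living and takes 1/12.
Zainab is living and takes 1/12.
Chidinma is living and takes 1/12.
Gbenga predeceased; the 1/3 allotted to Gbenga's branch passes to Gbenga's issue by representation.
The 1/3 is divided into 3 equal shares of 1/9 among Adaeze, Jide, Morounke.
Adaeze is living and takes 1/9.
Jide is living and takes 1/9.
Morounke is living and takes 1/9.
Ifeoma is living and takes 1/3.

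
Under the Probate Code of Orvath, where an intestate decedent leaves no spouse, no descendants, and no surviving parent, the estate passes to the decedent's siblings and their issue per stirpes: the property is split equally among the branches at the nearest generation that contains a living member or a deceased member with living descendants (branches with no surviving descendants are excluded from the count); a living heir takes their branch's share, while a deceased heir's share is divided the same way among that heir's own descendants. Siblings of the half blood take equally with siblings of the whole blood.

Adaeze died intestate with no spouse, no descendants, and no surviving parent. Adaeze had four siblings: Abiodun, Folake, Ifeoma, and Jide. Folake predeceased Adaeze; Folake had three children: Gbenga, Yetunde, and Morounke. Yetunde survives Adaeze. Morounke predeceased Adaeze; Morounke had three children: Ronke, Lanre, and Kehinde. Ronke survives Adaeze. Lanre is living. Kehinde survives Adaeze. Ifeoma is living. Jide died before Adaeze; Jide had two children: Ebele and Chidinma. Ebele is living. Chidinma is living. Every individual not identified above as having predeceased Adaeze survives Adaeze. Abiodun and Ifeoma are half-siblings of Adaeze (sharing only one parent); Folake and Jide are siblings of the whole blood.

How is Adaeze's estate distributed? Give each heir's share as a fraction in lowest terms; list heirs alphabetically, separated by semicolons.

No spouse, descendants, or parent survives, so the estate passes to Adaeze's siblings per stirpes.
Half-blood and whole-blood siblings take equally under the stated rule.
The estate is divided into 4 equal shares of 1/4 among Abiodun, Folake, Ifeoma, Jide.
Abiodun is living and takes 1/4.
Folake predeceased; the 1/4 allotted to Folake's branch passes to Folake's issue by representation.
The 1/4 is divided into 3 equal shares of 1/12 among Gbenga, Yetunde, Morounke.
Gbenga is living and takes 1/12.
Yetunde is living and takes 1/12.
Morounke predeceased; the 1/12 allotted to Morounke's branch passes to Morounke's issue by representation.
The 1/12 is divided into 3 equal shares of 1/36 among Ronke, Lanre, Kehinde.
Ronke is living and takes 1/36.
Lanre is living and takes 1/36.
Kehinde is living and takes 1/36.
Ifeoma is living and takes 1/4.
Jide predeceased; the 1/4 allotted to Jide's branch passes to Jide's issue by representation.
The 1/4 is divided into 2 equal shares of 1/8 among Ebele, Chidinma.
Ebele is living and takes 1/8.
Chidinma is living and takes 1/8.

Abiodun 1/4; Chidinma 1/8; Ebele 1/8; Gbenga 1/12; Ifeoma 1/4; Kehinde 1/36; Lanre 1/36; Ronke 1/36; Yetunde 1/12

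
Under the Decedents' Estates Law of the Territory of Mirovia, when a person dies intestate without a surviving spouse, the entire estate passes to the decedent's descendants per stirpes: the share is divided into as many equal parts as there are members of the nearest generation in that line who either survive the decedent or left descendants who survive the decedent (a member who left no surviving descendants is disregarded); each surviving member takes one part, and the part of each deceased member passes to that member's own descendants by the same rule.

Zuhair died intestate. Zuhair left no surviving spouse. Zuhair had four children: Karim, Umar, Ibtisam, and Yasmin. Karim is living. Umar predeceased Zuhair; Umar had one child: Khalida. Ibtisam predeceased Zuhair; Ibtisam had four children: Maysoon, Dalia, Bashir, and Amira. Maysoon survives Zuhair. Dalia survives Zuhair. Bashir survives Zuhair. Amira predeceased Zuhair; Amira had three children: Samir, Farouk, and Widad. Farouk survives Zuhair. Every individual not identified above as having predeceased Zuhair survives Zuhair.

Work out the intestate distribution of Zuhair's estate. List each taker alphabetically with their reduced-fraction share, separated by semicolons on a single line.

Bashir 1/16; Dalia 1/16; Farouk 1/48; Karim 1/4; Khalida 1/4; Maysoon 1/16; Samir 1/48; Widad 1/48; Yasmin 1/4

There is no surviving spouse, so the entire estate passes to Zuhair's descendants per stirpes.
The estate is divided into 4 equal shares of 1/4 among Karim, Umar, Ibtisam, Yasmin.
Karim is living and takes 1/4.
Umar predeceased; the 1/4 allotted to Umar's branch passes to Umar's issue by representation.
Khalida is the sole taker at this level and receives the full 1/4.
Ibtisam predeceased; the 1/4 allotted to Ibtisam's branch passes to Ibtisam's issue by representation.
The 1/4 is divided into 4 equal shares of 1/16 among Maysoon, Dalia, Bashir, Amira.
Maysoon is living and takes 1/16.
Dalia is living and takes 1/16.
Bashir is living and takes 1/16.
Amira predeceased; the 1/16 allotted to Amira's branch passes to Amira's issue by representation.
The 1/16 is divided into 3 equal shares of 1/48 among Samir, Farouk, Widad.
Samir is living and takes 1/48.
Farouk is living and takes 1/48.
Widad is living and takes 1/48.
Yasmin is living and takes 1/4.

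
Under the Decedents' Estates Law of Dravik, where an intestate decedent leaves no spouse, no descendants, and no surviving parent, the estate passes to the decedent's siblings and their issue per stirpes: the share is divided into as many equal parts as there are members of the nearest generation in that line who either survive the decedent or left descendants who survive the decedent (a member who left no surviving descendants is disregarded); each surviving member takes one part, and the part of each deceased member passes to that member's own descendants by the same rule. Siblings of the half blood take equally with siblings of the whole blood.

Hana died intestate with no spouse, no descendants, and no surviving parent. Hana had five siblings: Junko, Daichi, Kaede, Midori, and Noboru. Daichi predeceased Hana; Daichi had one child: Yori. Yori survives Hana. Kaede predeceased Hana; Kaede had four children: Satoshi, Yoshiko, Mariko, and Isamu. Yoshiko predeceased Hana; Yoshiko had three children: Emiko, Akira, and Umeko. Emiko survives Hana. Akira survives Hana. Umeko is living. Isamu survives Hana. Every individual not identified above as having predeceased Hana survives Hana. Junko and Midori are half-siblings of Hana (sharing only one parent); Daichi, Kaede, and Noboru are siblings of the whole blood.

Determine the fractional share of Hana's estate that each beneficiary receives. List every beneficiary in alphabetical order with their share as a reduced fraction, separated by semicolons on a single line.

Akira 1/60; Emiko 1/60; Isamu 1/20; Junko 1/5; Mariko 1/20; Midori 1/5; Noboru 1/5; Satoshi 1/20; Umeko 1/60; Yori 1/5

No spouse, descendants, or parent survives, so the estate passes to Hana's siblings per stirpes.
Half-blood and whole-blood siblings take equally under the stated rule.
The estate is divided into 5 equal shares of 1/5 among Junko, Daichi, Kaede, Midori, Noboru.
Junko is living and takes 1/5.
Daichi predeceased; the 1/5 allotted to Daichi's branch passes to Daichi's issue by representation.
Yori is the sole taker at this level and receives the full 1/5.
Kaede predeceased; the 1/5 allotted to Kaede's branch passes to Kaede's issue by representation.
The 1/5 is divided into 4 equal shares of 1/20 among Satoshi, Yoshiko, Mariko, Isamu.
Satoshi is living and takes 1/20.
Yoshiko predeceased; the 1/20 allotted to Yoshiko's branch passes to Yoshiko's issue by representation.
The 1/20 is divided into 3 equal shares of 1/60 among Emiko, Akira, Umeko.
Emiko is living and takes 1/60.
Akira is living and takes 1/60.
Umeko is living and takes 1/60.
Mariko is living and takes 1/20.
Isamu is living and takes 1/20.
Midori is living and takes 1/5.
Noboru is living and takes 1/5.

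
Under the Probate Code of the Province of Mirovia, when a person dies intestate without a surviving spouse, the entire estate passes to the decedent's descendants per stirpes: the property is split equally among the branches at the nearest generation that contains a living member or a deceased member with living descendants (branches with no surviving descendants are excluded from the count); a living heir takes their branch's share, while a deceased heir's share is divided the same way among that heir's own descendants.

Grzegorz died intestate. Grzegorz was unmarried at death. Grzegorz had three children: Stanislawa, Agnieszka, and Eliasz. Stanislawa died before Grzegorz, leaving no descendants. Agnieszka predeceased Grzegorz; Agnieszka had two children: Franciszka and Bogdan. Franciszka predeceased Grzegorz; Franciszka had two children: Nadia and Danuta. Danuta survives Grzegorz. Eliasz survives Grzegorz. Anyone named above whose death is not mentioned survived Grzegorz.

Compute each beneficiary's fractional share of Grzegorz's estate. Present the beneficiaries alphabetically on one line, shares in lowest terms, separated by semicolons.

There is no surviving spouse, so the entire estate passes to Grzegorz's descendants per stirpes.
Stanislawa left no surviving issue, so that branch lapses and is disregarded.
The estate is divided into 2 equal shares of 1/2 among Agnieszka, Eliasz.
Agnieszka predeceased; the 1/2 allotted to Agnieszka's branch passes to Agnieszka's issue by representation.
The 1/2 is divided into 2 equal shares of 1/4 among Franciszka, Bogdan.
Franciszka predeceased; the 1/4 allotted to Franciszka's branch passes to Franciszka's issue by representation.
The 1/4 is divided into 2 equal shares of 1/8 among Nadia, Danuta.
Nadia is living and takes 1/8.
Danuta is living and takes 1/8.
Bogdan is living and takes 1/4.
Eliasz is living and takes 1/2.

Bogdan 1/4; Danuta 1/8; Eliasz 1/2; Nadia 1/8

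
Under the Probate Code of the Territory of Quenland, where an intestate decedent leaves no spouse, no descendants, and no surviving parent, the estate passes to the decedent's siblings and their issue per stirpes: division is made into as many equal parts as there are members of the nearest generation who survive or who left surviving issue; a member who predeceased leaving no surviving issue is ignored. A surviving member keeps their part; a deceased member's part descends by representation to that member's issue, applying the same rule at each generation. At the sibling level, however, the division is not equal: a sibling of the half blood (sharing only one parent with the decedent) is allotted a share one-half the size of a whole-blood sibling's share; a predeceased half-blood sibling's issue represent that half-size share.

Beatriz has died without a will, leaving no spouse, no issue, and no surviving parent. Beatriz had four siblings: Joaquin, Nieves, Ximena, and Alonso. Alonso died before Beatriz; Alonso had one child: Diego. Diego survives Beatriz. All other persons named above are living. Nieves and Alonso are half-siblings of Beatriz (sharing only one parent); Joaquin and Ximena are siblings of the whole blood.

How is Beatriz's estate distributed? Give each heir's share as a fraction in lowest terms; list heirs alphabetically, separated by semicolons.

No spouse, descendants, or parent survives, so the estate passes to Beatriz's siblings per stirpes.
Half-blood siblings count for one-half the weight of whole-blood siblings at the initial division.
Dividing 1 in proportion to weights (total weight 3): Joaquin (weight 1) → 1/3; Nieves (weight 1/2) → 1/6; Ximena (weight 1) → 1/3; Alonso (weight 1/2) → 1/6.
Joaquin is living and takes 1/3.
Nieves is living and takes 1/6.
Ximena is living and takes 1/3.
Alonso predeceased; the 1/6 allotted to Alonso's branch passes to Alonso's issue by representation.
Diego is the sole taker at this level and receives the full 1/6.

Diego 1/6; Joaquin 1/3; Nieves 1/6; Ximena 1/3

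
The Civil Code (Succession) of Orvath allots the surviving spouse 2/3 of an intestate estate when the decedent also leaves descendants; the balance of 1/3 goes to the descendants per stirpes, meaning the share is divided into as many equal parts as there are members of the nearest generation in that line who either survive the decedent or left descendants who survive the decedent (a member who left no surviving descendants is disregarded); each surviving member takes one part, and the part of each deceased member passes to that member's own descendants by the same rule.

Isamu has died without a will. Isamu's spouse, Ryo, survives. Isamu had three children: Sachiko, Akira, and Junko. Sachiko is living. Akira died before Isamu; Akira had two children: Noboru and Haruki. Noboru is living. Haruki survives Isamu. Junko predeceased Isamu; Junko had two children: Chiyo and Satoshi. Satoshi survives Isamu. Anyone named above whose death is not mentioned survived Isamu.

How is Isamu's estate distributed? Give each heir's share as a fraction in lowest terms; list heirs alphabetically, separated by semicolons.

Chiyo 1/18; Haruki 1/18; Noboru 1/18; Ryo 2/3; Sachiko 1/9; Satoshi 1/18

Ryo, as surviving spouse, takes 2/3.
The remaining 1/3 passes to Isamu's descendants per stirpes.
The 1/3 is divided into 3 equal shares of 1/9 among Sachiko, Akira, Junko.
Sachiko is living and takes 1/9.
Akira predeceased; the 1/9 allotted to Akira's branch passes to Akira's issue by representation.
The 1/9 is divided into 2 equal shares of 1/18 among Noboru, Haruki.
Noboru is living and takes 1/18.
Haruki is living and takes 1/18.
Junko predeceased; the 1/9 allotted to Junko's branch passes to Junko's issue by representation.
The 1/9 is divided into 2 equal shares of 1/18 among Chiyo, Satoshi.
Chiyo is living and takes 1/18.
Satoshi is living and takes 1/18.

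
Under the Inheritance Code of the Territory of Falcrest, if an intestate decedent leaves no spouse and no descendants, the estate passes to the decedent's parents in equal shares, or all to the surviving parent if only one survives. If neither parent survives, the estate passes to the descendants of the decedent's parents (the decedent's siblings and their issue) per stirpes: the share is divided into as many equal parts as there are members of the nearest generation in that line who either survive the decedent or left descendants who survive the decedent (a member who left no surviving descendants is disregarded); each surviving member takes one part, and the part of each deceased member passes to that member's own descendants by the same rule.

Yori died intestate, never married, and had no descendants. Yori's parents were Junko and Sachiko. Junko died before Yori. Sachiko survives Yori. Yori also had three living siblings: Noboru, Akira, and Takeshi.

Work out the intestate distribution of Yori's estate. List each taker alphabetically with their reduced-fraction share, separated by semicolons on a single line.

Sachiko 1

Only one parent, Sachiko, survives, so Sachiko takes the entire estate. The siblings take nothing because a surviving parent has priority.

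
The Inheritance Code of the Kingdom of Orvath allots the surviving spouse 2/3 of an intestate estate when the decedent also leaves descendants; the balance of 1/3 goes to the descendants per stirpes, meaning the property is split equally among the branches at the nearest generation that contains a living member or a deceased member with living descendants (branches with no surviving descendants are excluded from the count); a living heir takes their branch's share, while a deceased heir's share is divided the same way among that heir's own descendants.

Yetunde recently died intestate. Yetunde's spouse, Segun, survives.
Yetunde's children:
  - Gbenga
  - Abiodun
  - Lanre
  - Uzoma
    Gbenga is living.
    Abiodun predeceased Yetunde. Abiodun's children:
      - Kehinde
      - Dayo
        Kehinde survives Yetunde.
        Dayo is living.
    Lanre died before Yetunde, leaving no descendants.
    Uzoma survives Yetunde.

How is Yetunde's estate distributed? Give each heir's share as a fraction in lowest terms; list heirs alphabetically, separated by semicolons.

Dayo 1/18; Gbenga 1/9; Kehinde 1/18; Segun 2/3; Uzoma 1/9

Segun, as surviving spouse, takes 2/3.
The remaining 1/3 passes to Yetunde's descendants per stirpes.
Lanre left no surviving issue, so that branch lapses and is disregarded.
The 1/3 is divided into 3 equal shares of 1/9 among Gbenga, Abiodun, Uzoma.
Gbenga is living and takes 1/9.
Abiodun predeceased; the 1/9 allotted to Abiodun's branch passes to Abiodun's issue by representation.
The 1/9 is divided into 2 equal shares of 1/18 among Kehinde, Dayo.
Kehinde is living and takes 1/18.
Dayo is living and takes 1/18.
Uzoma is living and takes 1/9.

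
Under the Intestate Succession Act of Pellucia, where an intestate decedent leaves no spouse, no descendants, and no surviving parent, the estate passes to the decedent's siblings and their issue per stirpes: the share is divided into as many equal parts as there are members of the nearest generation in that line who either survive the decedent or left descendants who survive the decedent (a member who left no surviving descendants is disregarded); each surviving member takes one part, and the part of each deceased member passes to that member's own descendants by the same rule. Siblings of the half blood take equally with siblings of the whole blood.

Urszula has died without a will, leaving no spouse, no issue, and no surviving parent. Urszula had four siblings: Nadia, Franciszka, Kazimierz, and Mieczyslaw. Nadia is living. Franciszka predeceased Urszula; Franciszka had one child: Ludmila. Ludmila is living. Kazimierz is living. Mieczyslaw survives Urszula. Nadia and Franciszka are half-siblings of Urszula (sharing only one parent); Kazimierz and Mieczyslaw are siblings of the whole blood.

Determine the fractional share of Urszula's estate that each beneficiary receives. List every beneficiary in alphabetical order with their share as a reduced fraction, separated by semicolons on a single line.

Kazimierz 1/4; Ludmila 1/4; Mieczyslaw 1/4; Nadia 1/4

No spouse, descendants, or parent survives, so the estate passes to Urszula's siblings per stirpes.
Half-blood and whole-blood siblings take equally under the stated rule.
The estate is divided into 4 equal shares of 1/4 among Nadia, Franciszka, Kazimierz, Mieczyslaw.
Nadia is living and takes 1/4.
Franciszka predeceased; the 1/4 allotted to Franciszka's branch passes to Franciszka's issue by representation.
Ludmila is the sole taker at this level and receives the full 1/4.
Kazimierz is living and takes 1/4.
Mieczyslaw is living and takes 1/4.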